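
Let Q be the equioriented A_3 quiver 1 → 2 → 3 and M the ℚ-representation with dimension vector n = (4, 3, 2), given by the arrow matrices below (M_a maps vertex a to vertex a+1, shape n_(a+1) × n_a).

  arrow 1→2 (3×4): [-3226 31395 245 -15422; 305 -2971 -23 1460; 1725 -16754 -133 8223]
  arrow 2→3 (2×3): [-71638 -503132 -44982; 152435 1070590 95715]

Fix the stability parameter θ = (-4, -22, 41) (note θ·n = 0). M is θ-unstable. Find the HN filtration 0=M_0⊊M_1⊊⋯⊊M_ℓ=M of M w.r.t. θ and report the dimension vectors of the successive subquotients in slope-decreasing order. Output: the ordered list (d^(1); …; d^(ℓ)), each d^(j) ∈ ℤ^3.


Via rank(M_{q-1}∘⋯∘M_p): M ≅ I[1,1], I[1,2]^2, I[1,3], I[3,3].
μ_θ-semistable layers: μ^(1)=41; μ^(2)=-4; μ^(3)=-13

((0, 0, 2); (1, 0, 0); (3, 3, 0))


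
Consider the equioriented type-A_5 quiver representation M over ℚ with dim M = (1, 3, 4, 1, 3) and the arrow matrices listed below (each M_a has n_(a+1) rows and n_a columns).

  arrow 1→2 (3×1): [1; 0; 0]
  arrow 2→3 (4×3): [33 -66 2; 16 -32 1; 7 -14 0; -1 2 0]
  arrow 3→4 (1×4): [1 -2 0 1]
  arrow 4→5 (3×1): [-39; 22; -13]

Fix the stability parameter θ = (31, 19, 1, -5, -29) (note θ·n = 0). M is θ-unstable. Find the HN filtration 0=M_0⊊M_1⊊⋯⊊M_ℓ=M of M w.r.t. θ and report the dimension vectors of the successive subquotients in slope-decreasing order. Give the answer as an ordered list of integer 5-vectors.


Barcode: M ≅ I[1,3], I[2,2], I[2,3], I[3,3], I[3,5], I[5,5]^2. HN layers by μ_θ (6 steps, strictly decreasing):
  μ^(1)=19; μ^(2)=17; μ^(3)=10; μ^(4)=1; μ^(5)=-11; μ^(6)=-29

((0, 1, 0, 0, 0); (1, 1, 1, 0, 0); (0, 1, 1, 0, 0); (0, 0, 1, 0, 0); (0, 0, 1, 1, 1); (0, 0, 0, 0, 2))


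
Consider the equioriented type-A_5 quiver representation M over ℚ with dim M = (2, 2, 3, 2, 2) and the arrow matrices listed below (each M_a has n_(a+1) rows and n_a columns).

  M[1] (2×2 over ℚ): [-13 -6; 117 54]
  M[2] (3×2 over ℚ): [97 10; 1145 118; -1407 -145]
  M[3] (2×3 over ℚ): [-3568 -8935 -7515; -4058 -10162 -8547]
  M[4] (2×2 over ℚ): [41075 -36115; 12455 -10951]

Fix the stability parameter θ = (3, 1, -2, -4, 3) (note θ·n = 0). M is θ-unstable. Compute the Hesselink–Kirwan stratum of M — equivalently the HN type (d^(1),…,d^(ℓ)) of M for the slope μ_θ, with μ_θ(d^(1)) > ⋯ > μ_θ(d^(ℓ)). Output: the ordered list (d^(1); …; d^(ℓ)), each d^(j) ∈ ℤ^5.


Via rank(M_{q-1}∘⋯∘M_p): M ≅ I[1,1], I[1,5], I[2,4], I[3,3], I[5,5].
μ_θ-semistable layers: μ^(1)=3; μ^(2)=-1/2; μ^(3)=-5/3; μ^(4)=-2

((1, 0, 0, 0, 2); (1, 1, 1, 1, 0); (0, 1, 1, 1, 0); (0, 0, 1, 0, 0))


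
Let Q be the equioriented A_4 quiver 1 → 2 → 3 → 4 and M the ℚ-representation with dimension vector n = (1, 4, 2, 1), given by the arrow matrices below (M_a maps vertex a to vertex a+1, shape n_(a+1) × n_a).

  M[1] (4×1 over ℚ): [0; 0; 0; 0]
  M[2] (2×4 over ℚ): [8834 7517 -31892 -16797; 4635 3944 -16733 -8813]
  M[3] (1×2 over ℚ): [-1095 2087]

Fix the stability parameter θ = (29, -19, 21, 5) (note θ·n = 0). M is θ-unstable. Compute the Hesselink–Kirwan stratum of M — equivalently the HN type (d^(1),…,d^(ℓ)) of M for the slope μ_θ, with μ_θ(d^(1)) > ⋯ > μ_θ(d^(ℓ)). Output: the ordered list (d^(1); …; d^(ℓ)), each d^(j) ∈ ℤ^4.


Via rank(M_{q-1}∘⋯∘M_p): M ≅ I[1,1], I[2,2]^2, I[2,3], I[2,4].
μ_θ-semistable layers: μ^(1)=29; μ^(2)=21; μ^(3)=13; μ^(4)=-19

((1, 0, 0, 0); (0, 0, 1, 0); (0, 0, 1, 1); (0, 4, 0, 0))


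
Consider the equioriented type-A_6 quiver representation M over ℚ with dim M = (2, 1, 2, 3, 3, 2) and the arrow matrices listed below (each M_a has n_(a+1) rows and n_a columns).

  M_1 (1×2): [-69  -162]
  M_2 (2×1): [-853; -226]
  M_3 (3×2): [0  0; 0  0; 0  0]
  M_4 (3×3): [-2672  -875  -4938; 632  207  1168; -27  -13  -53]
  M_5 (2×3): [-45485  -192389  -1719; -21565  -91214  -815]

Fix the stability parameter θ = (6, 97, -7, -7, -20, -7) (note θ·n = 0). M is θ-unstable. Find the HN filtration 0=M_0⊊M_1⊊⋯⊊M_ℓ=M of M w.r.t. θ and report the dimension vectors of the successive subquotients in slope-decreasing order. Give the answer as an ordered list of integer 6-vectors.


Interval decomposition of M: I[1,1], I[1,3], I[3,3], I[4,5], I[4,6]^2.
HN type (ℓ=4): μ^(1)=45; μ^(2)=6; μ^(3)=-7; μ^(4)=-27/2

((0, 1, 1, 0, 0, 0); (2, 0, 0, 0, 0, 0); (0, 0, 1, 0, 0, 2); (0, 0, 0, 3, 3, 0))


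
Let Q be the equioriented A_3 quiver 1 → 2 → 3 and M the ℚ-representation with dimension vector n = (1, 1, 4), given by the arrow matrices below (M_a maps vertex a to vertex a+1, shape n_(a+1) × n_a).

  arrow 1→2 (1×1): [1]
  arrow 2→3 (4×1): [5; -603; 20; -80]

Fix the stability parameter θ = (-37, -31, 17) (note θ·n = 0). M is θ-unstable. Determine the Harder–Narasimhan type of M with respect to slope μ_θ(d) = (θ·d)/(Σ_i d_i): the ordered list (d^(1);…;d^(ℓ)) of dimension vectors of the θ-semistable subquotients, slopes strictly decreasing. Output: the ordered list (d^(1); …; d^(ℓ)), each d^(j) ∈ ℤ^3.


Barcode: M ≅ I[1,3], I[3,3]^3. HN layers by μ_θ (3 steps, strictly decreasing):
  μ^(1)=17; μ^(2)=-31; μ^(3)=-37

((0, 0, 4); (0, 1, 0); (1, 0, 0))


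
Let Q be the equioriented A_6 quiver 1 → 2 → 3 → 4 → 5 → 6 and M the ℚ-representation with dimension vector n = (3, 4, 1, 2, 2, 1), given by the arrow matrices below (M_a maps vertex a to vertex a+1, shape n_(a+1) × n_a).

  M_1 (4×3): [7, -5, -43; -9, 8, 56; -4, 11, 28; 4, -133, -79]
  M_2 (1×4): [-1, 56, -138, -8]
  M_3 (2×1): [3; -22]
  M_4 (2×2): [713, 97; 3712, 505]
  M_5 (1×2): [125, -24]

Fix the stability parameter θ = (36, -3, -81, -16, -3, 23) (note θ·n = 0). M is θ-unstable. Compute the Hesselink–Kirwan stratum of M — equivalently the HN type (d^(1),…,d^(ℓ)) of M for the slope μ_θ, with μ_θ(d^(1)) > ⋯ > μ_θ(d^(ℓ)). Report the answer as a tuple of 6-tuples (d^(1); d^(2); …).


Via rank(M_{q-1}∘⋯∘M_p): M ≅ I[1,2]^2, I[1,6], I[2,2], I[4,5].
μ_θ-semistable layers: μ^(1)=23; μ^(2)=33/2; μ^(3)=-3; μ^(4)=-16

((0, 0, 0, 0, 0, 1); (2, 2, 0, 0, 0, 0); (0, 1, 0, 0, 2, 0); (1, 1, 1, 2, 0, 0))


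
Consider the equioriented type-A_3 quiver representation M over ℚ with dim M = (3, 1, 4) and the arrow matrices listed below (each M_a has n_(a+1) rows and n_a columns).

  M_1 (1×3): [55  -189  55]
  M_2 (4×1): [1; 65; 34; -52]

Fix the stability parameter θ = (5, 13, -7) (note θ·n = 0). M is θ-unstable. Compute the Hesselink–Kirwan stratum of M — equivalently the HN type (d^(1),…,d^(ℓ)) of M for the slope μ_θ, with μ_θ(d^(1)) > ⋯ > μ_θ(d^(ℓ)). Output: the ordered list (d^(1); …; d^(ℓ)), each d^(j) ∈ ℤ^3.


Interval decomposition of M: I[1,1]^2, I[1,3], I[3,3]^3.
HN type (ℓ=3): μ^(1)=5; μ^(2)=11/3; μ^(3)=-7

((2, 0, 0); (1, 1, 1); (0, 0, 3))


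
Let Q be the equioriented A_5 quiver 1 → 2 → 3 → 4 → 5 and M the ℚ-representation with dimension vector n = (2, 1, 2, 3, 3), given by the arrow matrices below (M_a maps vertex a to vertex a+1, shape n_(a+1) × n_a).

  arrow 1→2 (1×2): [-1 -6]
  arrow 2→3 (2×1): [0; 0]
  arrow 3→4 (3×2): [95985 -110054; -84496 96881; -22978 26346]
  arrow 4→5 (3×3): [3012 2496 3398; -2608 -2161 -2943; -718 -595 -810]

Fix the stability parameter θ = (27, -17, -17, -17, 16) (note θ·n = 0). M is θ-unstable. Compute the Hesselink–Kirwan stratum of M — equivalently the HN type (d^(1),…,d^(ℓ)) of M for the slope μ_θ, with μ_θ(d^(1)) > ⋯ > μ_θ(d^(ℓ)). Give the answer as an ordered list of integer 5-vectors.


Barcode: M ≅ I[1,1], I[1,2], I[3,4], I[3,5], I[4,5], I[5,5]. HN layers by μ_θ (4 steps, strictly decreasing):
  μ^(1)=27; μ^(2)=16; μ^(3)=5; μ^(4)=-17

((1, 0, 0, 0, 0); (0, 0, 0, 0, 3); (1, 1, 0, 0, 0); (0, 0, 2, 3, 0))


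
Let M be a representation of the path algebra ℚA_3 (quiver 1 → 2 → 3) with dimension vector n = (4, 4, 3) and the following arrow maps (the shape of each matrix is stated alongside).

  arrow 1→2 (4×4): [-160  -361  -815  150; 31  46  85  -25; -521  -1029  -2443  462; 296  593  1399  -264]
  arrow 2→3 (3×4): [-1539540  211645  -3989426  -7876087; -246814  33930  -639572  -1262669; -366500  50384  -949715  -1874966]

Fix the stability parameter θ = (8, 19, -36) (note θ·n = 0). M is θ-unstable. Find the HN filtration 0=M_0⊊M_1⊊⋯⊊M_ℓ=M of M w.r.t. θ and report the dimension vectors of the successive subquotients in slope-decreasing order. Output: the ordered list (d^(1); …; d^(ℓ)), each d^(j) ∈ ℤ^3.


Via rank(M_{q-1}∘⋯∘M_p): M ≅ I[1,2], I[1,3]^3.
μ_θ-semistable layers: μ^(1)=19; μ^(2)=8; μ^(3)=-3

((0, 1, 0); (1, 0, 0); (3, 3, 3))


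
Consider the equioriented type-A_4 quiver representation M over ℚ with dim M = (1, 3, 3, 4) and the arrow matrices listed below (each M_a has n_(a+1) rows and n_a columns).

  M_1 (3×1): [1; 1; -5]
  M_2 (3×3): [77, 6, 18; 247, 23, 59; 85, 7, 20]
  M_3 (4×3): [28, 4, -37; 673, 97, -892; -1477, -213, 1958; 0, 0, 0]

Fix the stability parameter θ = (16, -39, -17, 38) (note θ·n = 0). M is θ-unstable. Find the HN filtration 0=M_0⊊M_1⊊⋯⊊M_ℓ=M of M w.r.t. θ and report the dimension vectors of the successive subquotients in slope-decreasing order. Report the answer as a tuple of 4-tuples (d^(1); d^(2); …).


Interval decomposition of M: I[1,3], I[2,4]^2, I[4,4]^2.
HN type (ℓ=4): μ^(1)=38; μ^(2)=-40/3; μ^(3)=-17; μ^(4)=-39

((0, 0, 0, 4); (1, 1, 1, 0); (0, 0, 2, 0); (0, 2, 0, 0))


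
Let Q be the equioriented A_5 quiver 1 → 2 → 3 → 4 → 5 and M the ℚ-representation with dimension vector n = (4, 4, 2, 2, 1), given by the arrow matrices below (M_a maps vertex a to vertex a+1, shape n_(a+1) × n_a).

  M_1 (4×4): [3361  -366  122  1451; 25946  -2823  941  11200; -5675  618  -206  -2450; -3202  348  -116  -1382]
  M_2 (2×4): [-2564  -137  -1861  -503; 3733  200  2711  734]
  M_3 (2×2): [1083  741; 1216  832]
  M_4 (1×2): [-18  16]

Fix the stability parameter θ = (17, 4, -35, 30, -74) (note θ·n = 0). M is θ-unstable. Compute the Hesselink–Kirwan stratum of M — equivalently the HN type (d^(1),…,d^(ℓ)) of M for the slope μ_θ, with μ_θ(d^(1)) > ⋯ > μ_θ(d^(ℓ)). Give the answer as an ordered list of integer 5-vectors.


Interval decomposition of M: I[1,1], I[1,2], I[1,3], I[1,5], I[2,2], I[4,4].
HN type (ℓ=6): μ^(1)=30; μ^(2)=17; μ^(3)=21/2; μ^(4)=4; μ^(5)=-14/3; μ^(6)=-58/5

((0, 0, 0, 1, 0); (1, 0, 0, 0, 0); (1, 1, 0, 0, 0); (0, 1, 0, 0, 0); (1, 1, 1, 0, 0); (1, 1, 1, 1, 1))


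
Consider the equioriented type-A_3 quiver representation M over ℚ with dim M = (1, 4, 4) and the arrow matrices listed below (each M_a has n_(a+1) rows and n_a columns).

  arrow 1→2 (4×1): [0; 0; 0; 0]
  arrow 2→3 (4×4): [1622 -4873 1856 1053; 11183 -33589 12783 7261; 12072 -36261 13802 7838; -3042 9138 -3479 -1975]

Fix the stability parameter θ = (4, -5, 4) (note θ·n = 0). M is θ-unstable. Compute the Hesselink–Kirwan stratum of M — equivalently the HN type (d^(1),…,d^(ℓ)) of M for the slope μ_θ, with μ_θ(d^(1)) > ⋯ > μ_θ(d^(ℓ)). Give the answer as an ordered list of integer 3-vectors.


Via rank(M_{q-1}∘⋯∘M_p): M ≅ I[1,1], I[2,3]^4.
μ_θ-semistable layers: μ^(1)=4; μ^(2)=-5

((1, 0, 4); (0, 4, 0))


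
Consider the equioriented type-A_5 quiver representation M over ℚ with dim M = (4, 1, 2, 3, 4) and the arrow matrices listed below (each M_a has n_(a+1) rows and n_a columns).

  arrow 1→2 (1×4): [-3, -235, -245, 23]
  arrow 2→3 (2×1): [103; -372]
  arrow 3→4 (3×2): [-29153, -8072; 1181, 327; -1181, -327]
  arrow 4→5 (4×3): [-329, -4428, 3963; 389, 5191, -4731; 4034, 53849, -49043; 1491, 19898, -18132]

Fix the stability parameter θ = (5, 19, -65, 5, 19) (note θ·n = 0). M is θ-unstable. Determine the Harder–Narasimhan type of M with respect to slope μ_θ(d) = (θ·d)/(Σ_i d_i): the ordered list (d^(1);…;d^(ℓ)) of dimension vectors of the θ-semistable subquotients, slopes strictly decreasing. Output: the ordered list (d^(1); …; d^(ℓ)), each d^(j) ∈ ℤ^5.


Barcode: M ≅ I[1,1]^3, I[1,5], I[3,5], I[4,5], I[5,5]. HN layers by μ_θ (4 steps, strictly decreasing):
  μ^(1)=19; μ^(2)=5; μ^(3)=-41/3; μ^(4)=-65

((0, 0, 0, 0, 4); (3, 0, 0, 3, 0); (1, 1, 1, 0, 0); (0, 0, 1, 0, 0))


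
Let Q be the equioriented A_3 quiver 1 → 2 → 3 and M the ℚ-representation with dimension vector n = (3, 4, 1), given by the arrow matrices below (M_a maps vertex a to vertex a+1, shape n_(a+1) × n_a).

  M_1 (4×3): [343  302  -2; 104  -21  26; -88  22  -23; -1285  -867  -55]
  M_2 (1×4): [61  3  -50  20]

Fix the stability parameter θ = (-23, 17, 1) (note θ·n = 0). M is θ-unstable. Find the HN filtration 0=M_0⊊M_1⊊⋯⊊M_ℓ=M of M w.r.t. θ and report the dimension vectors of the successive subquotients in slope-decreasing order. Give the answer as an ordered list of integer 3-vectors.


Interval decomposition of M: I[1,2]^2, I[1,3], I[2,2].
HN type (ℓ=3): μ^(1)=17; μ^(2)=9; μ^(3)=-23

((0, 3, 0); (0, 1, 1); (3, 0, 0))


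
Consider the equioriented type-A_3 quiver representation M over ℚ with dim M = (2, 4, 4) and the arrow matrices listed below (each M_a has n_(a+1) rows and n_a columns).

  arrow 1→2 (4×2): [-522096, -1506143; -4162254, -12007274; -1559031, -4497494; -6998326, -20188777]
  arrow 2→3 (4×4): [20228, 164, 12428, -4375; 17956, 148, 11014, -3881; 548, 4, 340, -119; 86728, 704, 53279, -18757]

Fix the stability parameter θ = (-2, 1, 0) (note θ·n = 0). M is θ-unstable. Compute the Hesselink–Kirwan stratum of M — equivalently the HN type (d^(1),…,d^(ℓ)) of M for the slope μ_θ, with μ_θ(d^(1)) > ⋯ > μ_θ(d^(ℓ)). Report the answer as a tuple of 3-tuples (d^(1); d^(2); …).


Interval decomposition of M: I[1,3]^2, I[2,2]^2, I[3,3]^2.
HN type (ℓ=4): μ^(1)=1; μ^(2)=1/2; μ^(3)=0; μ^(4)=-2

((0, 2, 0); (0, 2, 2); (0, 0, 2); (2, 0, 0))


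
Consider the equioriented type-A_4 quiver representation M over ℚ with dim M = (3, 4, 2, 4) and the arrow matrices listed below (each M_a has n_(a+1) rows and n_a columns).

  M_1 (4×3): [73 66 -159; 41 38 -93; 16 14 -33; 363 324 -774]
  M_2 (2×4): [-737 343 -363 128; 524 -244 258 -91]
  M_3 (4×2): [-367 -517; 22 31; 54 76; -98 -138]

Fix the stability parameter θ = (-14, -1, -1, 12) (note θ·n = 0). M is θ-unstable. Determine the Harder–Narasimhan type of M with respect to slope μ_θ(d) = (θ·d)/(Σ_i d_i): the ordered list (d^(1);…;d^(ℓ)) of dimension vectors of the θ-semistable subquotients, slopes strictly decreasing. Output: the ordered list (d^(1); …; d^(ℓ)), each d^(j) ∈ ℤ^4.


Via rank(M_{q-1}∘⋯∘M_p): M ≅ I[1,1], I[1,4]^2, I[2,2]^2, I[4,4]^2.
μ_θ-semistable layers: μ^(1)=12; μ^(2)=-1; μ^(3)=-14

((0, 0, 0, 4); (0, 4, 2, 0); (3, 0, 0, 0))


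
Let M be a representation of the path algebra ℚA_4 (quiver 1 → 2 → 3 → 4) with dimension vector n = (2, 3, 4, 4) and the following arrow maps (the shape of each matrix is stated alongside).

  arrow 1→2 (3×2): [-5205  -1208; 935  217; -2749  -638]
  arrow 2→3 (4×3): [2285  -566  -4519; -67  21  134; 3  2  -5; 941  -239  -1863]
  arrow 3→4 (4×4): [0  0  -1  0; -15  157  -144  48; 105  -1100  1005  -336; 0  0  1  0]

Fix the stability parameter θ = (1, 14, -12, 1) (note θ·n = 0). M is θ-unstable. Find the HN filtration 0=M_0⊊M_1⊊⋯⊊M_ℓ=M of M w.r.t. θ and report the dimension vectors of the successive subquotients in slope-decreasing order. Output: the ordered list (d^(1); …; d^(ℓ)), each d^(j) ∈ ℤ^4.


Via rank(M_{q-1}∘⋯∘M_p): M ≅ I[1,3], I[1,4], I[2,4], I[3,4], I[4,4].
μ_θ-semistable layers: μ^(1)=1; μ^(2)=-12

((2, 3, 3, 4); (0, 0, 1, 0))


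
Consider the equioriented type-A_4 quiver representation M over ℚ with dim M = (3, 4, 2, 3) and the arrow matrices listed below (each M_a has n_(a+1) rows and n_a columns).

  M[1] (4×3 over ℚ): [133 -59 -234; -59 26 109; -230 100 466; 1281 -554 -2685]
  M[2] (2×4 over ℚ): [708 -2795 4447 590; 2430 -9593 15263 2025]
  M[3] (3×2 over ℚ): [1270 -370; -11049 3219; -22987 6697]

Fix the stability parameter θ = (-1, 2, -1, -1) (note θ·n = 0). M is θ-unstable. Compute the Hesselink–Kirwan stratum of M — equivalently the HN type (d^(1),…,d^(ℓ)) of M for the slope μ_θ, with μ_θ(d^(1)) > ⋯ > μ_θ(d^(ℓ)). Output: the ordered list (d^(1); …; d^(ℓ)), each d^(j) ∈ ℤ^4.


Barcode: M ≅ I[1,2], I[1,3], I[1,4], I[2,2], I[4,4]^2. HN layers by μ_θ (4 steps, strictly decreasing):
  μ^(1)=2; μ^(2)=1/2; μ^(3)=0; μ^(4)=-1

((0, 2, 0, 0); (0, 1, 1, 0); (0, 1, 1, 1); (3, 0, 0, 2))


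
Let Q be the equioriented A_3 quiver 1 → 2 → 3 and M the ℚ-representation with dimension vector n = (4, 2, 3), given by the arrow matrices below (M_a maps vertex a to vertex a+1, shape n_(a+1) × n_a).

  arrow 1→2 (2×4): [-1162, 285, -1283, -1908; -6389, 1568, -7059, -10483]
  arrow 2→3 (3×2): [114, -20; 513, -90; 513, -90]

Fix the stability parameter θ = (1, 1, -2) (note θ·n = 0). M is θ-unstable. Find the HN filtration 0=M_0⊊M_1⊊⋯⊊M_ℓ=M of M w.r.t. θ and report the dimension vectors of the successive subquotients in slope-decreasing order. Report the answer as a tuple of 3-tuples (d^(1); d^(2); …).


Barcode: M ≅ I[1,1]^2, I[1,2], I[1,3], I[3,3]^2. HN layers by μ_θ (3 steps, strictly decreasing):
  μ^(1)=1; μ^(2)=0; μ^(3)=-2

((3, 1, 0); (1, 1, 1); (0, 0, 2))


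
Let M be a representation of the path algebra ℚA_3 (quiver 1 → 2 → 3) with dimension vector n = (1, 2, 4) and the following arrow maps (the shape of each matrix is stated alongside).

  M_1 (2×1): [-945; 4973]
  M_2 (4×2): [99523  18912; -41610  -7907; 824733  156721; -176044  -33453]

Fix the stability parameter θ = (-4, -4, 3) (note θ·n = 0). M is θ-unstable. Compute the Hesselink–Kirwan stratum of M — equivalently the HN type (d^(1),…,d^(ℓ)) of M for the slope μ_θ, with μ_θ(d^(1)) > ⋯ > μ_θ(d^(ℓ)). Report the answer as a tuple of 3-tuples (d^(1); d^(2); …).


Barcode: M ≅ I[1,3], I[2,3], I[3,3]^2. HN layers by μ_θ (2 steps, strictly decreasing):
  μ^(1)=3; μ^(2)=-4

((0, 0, 4); (1, 2, 0))


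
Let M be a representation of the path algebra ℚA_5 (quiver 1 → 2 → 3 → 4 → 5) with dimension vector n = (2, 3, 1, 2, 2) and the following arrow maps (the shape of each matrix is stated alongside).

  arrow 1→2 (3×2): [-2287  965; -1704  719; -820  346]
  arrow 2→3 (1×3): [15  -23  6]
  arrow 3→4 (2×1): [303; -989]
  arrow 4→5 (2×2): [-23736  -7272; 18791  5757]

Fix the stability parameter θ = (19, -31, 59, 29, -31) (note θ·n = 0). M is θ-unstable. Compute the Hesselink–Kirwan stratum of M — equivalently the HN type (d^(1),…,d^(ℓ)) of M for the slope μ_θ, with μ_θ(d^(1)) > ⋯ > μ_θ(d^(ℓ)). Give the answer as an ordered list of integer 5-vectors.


Via rank(M_{q-1}∘⋯∘M_p): M ≅ I[1,2], I[1,4], I[2,2], I[4,5], I[5,5].
μ_θ-semistable layers: μ^(1)=44; μ^(2)=-1; μ^(3)=-6; μ^(4)=-31

((0, 0, 1, 1, 0); (0, 0, 0, 1, 1); (2, 2, 0, 0, 0); (0, 1, 0, 0, 1))


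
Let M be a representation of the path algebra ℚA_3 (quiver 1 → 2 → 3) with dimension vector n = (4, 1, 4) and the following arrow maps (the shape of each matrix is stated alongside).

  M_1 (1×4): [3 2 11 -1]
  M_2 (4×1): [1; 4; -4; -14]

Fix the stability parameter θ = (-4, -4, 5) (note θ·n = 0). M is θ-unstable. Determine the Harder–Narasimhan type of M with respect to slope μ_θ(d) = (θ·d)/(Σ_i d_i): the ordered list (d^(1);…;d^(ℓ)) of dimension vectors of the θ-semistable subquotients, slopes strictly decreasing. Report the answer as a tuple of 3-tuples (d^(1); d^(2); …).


Interval decomposition of M: I[1,1]^3, I[1,3], I[3,3]^3.
HN type (ℓ=2): μ^(1)=5; μ^(2)=-4

((0, 0, 4); (4, 1, 0))


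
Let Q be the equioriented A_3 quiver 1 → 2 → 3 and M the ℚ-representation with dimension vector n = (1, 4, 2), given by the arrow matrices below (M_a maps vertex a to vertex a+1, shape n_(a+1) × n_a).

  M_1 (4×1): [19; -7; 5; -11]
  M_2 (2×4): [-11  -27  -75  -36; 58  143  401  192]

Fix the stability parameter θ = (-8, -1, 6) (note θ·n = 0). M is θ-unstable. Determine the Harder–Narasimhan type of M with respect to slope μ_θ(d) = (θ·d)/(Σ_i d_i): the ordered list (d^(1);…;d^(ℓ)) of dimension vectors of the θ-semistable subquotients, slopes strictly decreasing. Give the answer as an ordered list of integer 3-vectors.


Barcode: M ≅ I[1,3], I[2,2]^2, I[2,3]. HN layers by μ_θ (3 steps, strictly decreasing):
  μ^(1)=6; μ^(2)=-1; μ^(3)=-8

((0, 0, 2); (0, 4, 0); (1, 0, 0))


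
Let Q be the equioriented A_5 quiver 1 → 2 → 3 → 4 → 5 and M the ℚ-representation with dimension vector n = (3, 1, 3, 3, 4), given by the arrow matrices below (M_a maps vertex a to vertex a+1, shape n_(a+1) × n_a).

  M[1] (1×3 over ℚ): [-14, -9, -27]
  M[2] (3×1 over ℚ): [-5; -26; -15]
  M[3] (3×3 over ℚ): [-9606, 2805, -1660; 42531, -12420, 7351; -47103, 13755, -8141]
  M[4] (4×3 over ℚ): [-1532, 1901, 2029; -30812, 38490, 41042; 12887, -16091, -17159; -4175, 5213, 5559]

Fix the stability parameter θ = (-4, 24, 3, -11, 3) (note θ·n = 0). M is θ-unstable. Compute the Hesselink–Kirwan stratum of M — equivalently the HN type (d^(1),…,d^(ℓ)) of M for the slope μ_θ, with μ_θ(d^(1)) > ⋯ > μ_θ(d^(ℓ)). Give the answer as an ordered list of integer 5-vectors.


Interval decomposition of M: I[1,1]^2, I[1,3], I[3,5]^2, I[4,5], I[5,5].
HN type (ℓ=4): μ^(1)=27/2; μ^(2)=3; μ^(3)=-4; μ^(4)=-11

((0, 1, 1, 0, 0); (0, 0, 0, 0, 4); (3, 0, 2, 2, 0); (0, 0, 0, 1, 0))


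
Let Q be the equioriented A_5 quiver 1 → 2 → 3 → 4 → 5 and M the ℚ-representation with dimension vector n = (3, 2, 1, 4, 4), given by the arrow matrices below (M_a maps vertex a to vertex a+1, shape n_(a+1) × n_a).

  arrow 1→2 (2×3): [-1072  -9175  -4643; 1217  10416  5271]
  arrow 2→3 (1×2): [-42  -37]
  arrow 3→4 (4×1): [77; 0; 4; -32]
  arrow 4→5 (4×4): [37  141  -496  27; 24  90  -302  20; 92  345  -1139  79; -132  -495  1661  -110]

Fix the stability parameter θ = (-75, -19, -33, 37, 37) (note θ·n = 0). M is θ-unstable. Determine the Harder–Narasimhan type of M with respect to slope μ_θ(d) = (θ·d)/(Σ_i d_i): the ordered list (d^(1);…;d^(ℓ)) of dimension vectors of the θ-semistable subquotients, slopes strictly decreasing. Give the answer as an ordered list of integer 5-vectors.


Interval decomposition of M: I[1,1], I[1,2], I[1,5], I[4,4], I[4,5]^2, I[5,5].
HN type (ℓ=4): μ^(1)=37; μ^(2)=-19; μ^(3)=-26; μ^(4)=-75

((0, 0, 0, 4, 4); (0, 1, 0, 0, 0); (0, 1, 1, 0, 0); (3, 0, 0, 0, 0))


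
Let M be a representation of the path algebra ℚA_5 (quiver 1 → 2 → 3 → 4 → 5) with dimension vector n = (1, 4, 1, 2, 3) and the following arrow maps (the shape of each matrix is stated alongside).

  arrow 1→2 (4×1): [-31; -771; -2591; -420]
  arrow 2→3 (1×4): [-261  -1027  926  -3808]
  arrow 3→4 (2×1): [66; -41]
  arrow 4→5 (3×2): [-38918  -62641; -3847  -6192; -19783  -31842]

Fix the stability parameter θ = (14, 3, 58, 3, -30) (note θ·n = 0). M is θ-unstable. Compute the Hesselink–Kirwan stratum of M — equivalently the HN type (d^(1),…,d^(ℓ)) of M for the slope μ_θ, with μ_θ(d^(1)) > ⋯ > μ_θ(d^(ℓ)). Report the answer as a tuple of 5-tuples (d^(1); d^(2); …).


Interval decomposition of M: I[1,5], I[2,2]^3, I[4,5], I[5,5].
HN type (ℓ=5): μ^(1)=31/3; μ^(2)=17/2; μ^(3)=3; μ^(4)=-27/2; μ^(5)=-30

((0, 0, 1, 1, 1); (1, 1, 0, 0, 0); (0, 3, 0, 0, 0); (0, 0, 0, 1, 1); (0, 0, 0, 0, 1))


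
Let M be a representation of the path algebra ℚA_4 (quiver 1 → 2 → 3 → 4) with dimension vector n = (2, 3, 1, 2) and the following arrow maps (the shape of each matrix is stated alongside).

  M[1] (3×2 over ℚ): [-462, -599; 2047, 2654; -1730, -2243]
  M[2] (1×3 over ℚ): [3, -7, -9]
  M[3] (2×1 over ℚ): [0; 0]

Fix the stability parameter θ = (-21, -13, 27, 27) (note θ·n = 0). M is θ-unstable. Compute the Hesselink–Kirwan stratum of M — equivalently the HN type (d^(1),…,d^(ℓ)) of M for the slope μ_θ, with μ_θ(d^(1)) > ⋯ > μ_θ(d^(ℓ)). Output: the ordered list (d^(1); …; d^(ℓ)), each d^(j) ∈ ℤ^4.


Via rank(M_{q-1}∘⋯∘M_p): M ≅ I[1,2], I[1,3], I[2,2], I[4,4]^2.
μ_θ-semistable layers: μ^(1)=27; μ^(2)=-13; μ^(3)=-21

((0, 0, 1, 2); (0, 3, 0, 0); (2, 0, 0, 0))


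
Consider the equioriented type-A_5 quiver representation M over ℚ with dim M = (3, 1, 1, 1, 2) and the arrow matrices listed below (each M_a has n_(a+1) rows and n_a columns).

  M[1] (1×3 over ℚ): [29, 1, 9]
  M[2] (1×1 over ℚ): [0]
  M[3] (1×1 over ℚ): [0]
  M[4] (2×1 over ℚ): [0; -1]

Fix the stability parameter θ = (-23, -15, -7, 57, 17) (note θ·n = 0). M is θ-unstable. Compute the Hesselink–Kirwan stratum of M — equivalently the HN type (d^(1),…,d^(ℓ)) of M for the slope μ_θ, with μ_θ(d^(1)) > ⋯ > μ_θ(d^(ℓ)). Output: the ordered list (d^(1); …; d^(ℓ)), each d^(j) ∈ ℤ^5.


Interval decomposition of M: I[1,1]^2, I[1,2], I[3,3], I[4,5], I[5,5].
HN type (ℓ=5): μ^(1)=37; μ^(2)=17; μ^(3)=-7; μ^(4)=-15; μ^(5)=-23

((0, 0, 0, 1, 1); (0, 0, 0, 0, 1); (0, 0, 1, 0, 0); (0, 1, 0, 0, 0); (3, 0, 0, 0, 0))


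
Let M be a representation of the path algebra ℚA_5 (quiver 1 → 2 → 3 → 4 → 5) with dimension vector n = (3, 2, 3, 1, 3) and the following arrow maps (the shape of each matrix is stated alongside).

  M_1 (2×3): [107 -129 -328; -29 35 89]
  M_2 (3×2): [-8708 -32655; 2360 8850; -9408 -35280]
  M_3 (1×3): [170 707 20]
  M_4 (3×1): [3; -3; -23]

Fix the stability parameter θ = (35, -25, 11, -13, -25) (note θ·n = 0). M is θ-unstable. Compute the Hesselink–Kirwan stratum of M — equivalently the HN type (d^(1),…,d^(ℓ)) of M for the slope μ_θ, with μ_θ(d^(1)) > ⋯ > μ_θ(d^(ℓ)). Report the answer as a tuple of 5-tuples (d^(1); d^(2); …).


Barcode: M ≅ I[1,1], I[1,2], I[1,3], I[3,3], I[3,5], I[5,5]^2. HN layers by μ_θ (5 steps, strictly decreasing):
  μ^(1)=35; μ^(2)=11; μ^(3)=5; μ^(4)=-9; μ^(5)=-25

((1, 0, 0, 0, 0); (0, 0, 2, 0, 0); (2, 2, 0, 0, 0); (0, 0, 1, 1, 1); (0, 0, 0, 0, 2))


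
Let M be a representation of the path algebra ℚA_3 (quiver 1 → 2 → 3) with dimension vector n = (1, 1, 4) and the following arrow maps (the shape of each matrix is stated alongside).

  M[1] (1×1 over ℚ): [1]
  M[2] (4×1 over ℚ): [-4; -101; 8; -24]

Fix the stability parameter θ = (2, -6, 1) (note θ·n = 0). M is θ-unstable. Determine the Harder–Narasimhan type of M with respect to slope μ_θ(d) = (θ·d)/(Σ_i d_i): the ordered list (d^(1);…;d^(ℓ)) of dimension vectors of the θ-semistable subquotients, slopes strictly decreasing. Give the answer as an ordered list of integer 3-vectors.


Via rank(M_{q-1}∘⋯∘M_p): M ≅ I[1,3], I[3,3]^3.
μ_θ-semistable layers: μ^(1)=1; μ^(2)=-2

((0, 0, 4); (1, 1, 0))


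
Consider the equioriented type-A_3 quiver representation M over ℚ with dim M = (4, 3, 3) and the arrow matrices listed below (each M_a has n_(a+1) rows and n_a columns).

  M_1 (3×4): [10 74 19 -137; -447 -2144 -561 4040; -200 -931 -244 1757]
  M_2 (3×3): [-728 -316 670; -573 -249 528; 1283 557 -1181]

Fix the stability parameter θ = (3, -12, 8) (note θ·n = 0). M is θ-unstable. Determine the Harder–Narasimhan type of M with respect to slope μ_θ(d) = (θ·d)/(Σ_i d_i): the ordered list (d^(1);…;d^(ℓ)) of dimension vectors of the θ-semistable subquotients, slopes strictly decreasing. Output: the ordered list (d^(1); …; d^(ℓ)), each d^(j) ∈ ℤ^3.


Via rank(M_{q-1}∘⋯∘M_p): M ≅ I[1,1], I[1,2], I[1,3]^2, I[3,3].
μ_θ-semistable layers: μ^(1)=8; μ^(2)=3; μ^(3)=-9/2

((0, 0, 3); (1, 0, 0); (3, 3, 0))


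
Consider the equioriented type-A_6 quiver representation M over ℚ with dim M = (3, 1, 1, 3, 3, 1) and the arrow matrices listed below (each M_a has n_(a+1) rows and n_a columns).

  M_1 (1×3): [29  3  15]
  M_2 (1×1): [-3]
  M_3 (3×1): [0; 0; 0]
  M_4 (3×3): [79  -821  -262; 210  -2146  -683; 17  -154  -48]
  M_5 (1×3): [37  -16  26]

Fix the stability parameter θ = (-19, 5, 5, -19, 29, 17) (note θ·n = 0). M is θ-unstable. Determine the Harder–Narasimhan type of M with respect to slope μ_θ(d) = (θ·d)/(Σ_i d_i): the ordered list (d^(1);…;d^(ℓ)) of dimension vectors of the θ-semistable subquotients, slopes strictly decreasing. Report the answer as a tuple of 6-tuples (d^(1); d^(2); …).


Via rank(M_{q-1}∘⋯∘M_p): M ≅ I[1,1]^2, I[1,3], I[4,5]^2, I[4,6].
μ_θ-semistable layers: μ^(1)=29; μ^(2)=23; μ^(3)=5; μ^(4)=-19

((0, 0, 0, 0, 2, 0); (0, 0, 0, 0, 1, 1); (0, 1, 1, 0, 0, 0); (3, 0, 0, 3, 0, 0))


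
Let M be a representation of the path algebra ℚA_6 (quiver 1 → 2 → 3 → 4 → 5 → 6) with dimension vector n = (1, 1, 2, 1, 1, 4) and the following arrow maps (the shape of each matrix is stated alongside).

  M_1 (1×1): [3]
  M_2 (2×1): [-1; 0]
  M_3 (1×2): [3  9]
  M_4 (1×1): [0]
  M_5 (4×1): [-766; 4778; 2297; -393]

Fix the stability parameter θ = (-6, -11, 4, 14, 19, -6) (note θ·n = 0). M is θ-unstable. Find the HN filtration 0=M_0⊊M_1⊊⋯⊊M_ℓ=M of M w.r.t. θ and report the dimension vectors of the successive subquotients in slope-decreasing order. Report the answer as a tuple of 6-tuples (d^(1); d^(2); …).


Via rank(M_{q-1}∘⋯∘M_p): M ≅ I[1,4], I[3,3], I[5,6], I[6,6]^3.
μ_θ-semistable layers: μ^(1)=14; μ^(2)=13/2; μ^(3)=4; μ^(4)=-6; μ^(5)=-17/2

((0, 0, 0, 1, 0, 0); (0, 0, 0, 0, 1, 1); (0, 0, 2, 0, 0, 0); (0, 0, 0, 0, 0, 3); (1, 1, 0, 0, 0, 0))


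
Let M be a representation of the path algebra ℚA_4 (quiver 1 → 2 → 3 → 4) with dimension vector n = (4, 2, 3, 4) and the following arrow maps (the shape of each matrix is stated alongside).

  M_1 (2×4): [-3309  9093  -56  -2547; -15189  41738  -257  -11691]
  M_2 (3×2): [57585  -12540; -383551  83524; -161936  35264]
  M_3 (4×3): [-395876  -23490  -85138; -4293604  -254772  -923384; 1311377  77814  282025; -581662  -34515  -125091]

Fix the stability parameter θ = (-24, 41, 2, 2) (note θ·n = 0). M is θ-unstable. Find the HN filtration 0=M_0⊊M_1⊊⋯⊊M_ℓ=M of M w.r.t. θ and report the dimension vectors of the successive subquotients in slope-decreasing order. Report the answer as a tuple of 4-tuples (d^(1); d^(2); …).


Interval decomposition of M: I[1,1]^2, I[1,2], I[1,4], I[3,3], I[3,4], I[4,4]^2.
HN type (ℓ=4): μ^(1)=41; μ^(2)=15; μ^(3)=2; μ^(4)=-24

((0, 1, 0, 0); (0, 1, 1, 1); (0, 0, 2, 3); (4, 0, 0, 0))


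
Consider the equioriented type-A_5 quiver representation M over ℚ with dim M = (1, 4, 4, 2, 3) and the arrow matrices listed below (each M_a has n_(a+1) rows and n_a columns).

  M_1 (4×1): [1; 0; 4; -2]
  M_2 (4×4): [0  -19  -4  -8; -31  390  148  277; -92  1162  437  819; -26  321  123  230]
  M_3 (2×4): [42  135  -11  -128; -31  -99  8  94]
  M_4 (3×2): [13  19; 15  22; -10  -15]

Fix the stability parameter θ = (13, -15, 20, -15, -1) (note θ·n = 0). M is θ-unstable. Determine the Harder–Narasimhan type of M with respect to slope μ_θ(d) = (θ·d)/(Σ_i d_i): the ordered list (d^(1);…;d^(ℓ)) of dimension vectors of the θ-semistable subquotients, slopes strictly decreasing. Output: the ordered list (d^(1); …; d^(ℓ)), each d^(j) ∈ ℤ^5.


Interval decomposition of M: I[1,5], I[2,3]^2, I[2,5], I[5,5].
HN type (ℓ=4): μ^(1)=20; μ^(2)=4/3; μ^(3)=-1; μ^(4)=-15

((0, 0, 2, 0, 0); (0, 0, 2, 2, 2); (1, 1, 0, 0, 1); (0, 3, 0, 0, 0))


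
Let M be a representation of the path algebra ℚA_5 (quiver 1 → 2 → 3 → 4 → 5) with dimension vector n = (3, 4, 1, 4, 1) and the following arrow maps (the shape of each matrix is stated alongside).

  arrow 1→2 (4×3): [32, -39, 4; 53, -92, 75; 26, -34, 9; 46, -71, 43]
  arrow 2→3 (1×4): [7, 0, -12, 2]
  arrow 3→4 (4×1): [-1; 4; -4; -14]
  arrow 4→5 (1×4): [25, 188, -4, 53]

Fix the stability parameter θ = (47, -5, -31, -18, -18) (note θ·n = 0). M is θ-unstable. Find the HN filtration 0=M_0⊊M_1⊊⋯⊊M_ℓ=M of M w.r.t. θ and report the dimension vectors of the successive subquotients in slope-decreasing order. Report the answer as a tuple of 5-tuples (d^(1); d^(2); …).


Barcode: M ≅ I[1,2]^2, I[1,5], I[2,2], I[4,4]^3. HN layers by μ_θ (3 steps, strictly decreasing):
  μ^(1)=21; μ^(2)=-5; μ^(3)=-18

((2, 2, 0, 0, 0); (1, 2, 1, 1, 1); (0, 0, 0, 3, 0))


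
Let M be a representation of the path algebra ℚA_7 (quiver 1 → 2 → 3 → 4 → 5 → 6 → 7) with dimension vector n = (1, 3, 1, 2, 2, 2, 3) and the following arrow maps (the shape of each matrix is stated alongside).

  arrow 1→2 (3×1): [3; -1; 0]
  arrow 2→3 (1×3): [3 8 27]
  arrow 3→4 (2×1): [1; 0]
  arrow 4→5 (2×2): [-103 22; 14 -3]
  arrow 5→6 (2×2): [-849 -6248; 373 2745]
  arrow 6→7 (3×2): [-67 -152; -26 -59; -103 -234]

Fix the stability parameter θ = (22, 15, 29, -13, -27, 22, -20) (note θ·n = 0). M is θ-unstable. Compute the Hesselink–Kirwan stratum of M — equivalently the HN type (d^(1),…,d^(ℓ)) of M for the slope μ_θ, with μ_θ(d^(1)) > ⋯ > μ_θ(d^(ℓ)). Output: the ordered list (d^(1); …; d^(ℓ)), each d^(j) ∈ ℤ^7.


Interval decomposition of M: I[1,7], I[2,2]^2, I[4,7], I[7,7].
HN type (ℓ=4): μ^(1)=15; μ^(2)=4; μ^(3)=1; μ^(4)=-20

((0, 2, 0, 0, 0, 0, 0); (1, 1, 1, 1, 1, 1, 1); (0, 0, 0, 0, 0, 1, 1); (0, 0, 0, 1, 1, 0, 1))


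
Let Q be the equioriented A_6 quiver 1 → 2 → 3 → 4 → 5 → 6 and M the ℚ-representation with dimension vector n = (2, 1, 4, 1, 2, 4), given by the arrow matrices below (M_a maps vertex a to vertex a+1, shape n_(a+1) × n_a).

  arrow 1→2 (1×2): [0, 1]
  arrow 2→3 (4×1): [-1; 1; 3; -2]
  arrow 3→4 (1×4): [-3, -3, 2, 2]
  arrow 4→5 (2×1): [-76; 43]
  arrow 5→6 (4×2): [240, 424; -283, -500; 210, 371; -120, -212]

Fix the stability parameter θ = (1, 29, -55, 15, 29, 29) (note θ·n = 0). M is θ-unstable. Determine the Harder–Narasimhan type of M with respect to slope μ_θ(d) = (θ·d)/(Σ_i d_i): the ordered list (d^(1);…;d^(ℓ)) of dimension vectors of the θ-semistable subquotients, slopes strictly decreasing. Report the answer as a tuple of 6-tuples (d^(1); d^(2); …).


Interval decomposition of M: I[1,1], I[1,6], I[3,3]^3, I[5,6], I[6,6]^2.
HN type (ℓ=5): μ^(1)=29; μ^(2)=15; μ^(3)=1; μ^(4)=-25/3; μ^(5)=-55

((0, 0, 0, 0, 2, 4); (0, 0, 0, 1, 0, 0); (1, 0, 0, 0, 0, 0); (1, 1, 1, 0, 0, 0); (0, 0, 3, 0, 0, 0))


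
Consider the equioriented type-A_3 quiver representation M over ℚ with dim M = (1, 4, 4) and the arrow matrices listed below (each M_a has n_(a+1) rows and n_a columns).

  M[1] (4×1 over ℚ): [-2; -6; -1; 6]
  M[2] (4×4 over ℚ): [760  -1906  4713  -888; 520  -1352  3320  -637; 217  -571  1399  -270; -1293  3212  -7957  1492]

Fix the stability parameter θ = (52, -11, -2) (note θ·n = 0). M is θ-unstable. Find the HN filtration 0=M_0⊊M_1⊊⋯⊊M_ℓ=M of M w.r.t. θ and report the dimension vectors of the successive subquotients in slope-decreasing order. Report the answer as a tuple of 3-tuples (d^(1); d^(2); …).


Via rank(M_{q-1}∘⋯∘M_p): M ≅ I[1,3], I[2,3]^3.
μ_θ-semistable layers: μ^(1)=13; μ^(2)=-2; μ^(3)=-11

((1, 1, 1); (0, 0, 3); (0, 3, 0))


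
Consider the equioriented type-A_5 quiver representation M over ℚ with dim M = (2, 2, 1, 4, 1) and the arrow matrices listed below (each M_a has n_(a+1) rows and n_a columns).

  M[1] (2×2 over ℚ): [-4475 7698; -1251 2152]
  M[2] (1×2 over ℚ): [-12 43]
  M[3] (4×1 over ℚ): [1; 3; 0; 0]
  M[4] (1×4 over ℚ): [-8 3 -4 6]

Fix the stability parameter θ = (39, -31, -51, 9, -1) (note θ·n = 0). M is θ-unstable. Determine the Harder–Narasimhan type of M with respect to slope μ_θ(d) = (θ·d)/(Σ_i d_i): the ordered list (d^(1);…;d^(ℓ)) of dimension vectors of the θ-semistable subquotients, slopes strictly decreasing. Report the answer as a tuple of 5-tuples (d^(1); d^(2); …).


Barcode: M ≅ I[1,2], I[1,5], I[4,4]^3. HN layers by μ_θ (3 steps, strictly decreasing):
  μ^(1)=9; μ^(2)=4; μ^(3)=-43/3

((0, 0, 0, 3, 0); (1, 1, 0, 1, 1); (1, 1, 1, 0, 0))


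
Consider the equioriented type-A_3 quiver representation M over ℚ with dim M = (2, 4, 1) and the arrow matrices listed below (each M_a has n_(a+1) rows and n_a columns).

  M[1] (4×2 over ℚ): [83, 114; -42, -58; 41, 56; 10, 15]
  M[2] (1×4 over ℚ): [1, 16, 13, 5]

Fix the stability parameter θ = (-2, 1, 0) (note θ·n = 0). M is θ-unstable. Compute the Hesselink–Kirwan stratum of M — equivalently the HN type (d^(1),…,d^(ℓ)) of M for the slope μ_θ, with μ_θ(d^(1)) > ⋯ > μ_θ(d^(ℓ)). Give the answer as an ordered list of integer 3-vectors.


Interval decomposition of M: I[1,2], I[1,3], I[2,2]^2.
HN type (ℓ=3): μ^(1)=1; μ^(2)=1/2; μ^(3)=-2

((0, 3, 0); (0, 1, 1); (2, 0, 0))


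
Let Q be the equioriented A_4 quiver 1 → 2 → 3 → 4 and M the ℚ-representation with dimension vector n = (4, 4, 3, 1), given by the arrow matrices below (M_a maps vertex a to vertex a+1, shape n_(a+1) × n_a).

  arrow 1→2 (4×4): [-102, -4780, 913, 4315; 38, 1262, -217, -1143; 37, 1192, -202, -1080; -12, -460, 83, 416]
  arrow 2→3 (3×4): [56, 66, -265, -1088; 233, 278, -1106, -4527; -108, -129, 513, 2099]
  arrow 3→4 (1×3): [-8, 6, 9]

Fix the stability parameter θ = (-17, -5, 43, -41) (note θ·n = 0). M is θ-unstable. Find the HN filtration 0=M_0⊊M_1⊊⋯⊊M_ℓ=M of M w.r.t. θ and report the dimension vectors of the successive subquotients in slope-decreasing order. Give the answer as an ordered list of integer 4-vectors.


Via rank(M_{q-1}∘⋯∘M_p): M ≅ I[1,2], I[1,3]^2, I[1,4].
μ_θ-semistable layers: μ^(1)=43; μ^(2)=1; μ^(3)=-5; μ^(4)=-17

((0, 0, 2, 0); (0, 0, 1, 1); (0, 4, 0, 0); (4, 0, 0, 0))


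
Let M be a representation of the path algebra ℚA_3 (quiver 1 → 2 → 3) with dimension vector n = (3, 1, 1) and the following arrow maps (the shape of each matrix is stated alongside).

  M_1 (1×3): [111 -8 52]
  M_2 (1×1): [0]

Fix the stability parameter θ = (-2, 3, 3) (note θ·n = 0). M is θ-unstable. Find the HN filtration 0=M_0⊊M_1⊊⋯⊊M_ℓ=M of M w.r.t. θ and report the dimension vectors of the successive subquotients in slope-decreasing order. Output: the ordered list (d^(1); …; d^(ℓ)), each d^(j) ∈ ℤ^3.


Barcode: M ≅ I[1,1]^2, I[1,2], I[3,3]. HN layers by μ_θ (2 steps, strictly decreasing):
  μ^(1)=3; μ^(2)=-2

((0, 1, 1); (3, 0, 0))


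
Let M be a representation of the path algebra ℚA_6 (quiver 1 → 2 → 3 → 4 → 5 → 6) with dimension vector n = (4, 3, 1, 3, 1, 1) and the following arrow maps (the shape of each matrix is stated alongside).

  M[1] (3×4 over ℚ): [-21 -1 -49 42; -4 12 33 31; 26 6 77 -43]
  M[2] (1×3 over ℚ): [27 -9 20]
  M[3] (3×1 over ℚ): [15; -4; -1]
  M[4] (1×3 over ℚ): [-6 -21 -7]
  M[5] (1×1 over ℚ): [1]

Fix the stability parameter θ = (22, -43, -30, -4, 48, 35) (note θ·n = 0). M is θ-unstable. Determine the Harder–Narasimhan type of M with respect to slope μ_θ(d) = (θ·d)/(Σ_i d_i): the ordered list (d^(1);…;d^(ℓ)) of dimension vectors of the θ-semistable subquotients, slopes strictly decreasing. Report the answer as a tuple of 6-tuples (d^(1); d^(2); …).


Interval decomposition of M: I[1,1], I[1,2]^2, I[1,6], I[4,4]^2.
HN type (ℓ=5): μ^(1)=83/2; μ^(2)=22; μ^(3)=-4; μ^(4)=-21/2; μ^(5)=-17

((0, 0, 0, 0, 1, 1); (1, 0, 0, 0, 0, 0); (0, 0, 0, 3, 0, 0); (2, 2, 0, 0, 0, 0); (1, 1, 1, 0, 0, 0))


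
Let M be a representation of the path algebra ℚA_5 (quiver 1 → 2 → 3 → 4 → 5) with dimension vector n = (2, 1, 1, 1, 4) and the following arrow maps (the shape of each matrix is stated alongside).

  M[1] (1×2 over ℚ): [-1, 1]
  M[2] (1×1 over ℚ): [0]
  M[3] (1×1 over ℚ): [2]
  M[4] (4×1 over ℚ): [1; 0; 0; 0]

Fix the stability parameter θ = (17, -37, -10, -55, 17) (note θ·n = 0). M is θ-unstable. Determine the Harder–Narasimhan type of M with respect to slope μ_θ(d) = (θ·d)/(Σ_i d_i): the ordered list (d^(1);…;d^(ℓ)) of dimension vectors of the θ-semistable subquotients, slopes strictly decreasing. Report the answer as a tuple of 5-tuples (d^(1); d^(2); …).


Interval decomposition of M: I[1,1], I[1,2], I[3,5], I[5,5]^3.
HN type (ℓ=3): μ^(1)=17; μ^(2)=-10; μ^(3)=-65/2

((1, 0, 0, 0, 4); (1, 1, 0, 0, 0); (0, 0, 1, 1, 0))
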